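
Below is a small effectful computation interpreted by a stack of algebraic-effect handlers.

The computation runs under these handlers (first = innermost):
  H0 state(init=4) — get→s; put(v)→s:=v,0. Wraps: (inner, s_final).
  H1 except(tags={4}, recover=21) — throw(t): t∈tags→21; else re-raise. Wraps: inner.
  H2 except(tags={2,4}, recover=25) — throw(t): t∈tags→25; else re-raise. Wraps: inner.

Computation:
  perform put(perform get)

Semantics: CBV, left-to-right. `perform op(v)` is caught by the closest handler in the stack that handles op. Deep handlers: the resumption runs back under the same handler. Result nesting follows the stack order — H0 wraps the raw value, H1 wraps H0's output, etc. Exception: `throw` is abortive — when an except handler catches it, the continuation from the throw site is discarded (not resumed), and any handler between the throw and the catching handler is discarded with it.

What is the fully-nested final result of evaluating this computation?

Evaluation trace:
get @ H0 ⇒ 4
put(4) @ H0 ⇒ s:=4
H0 returns (0, 4)
H1 returns (0, 4)
H2 returns (0, 4)
= (0, 4)

Answer: (0, 4)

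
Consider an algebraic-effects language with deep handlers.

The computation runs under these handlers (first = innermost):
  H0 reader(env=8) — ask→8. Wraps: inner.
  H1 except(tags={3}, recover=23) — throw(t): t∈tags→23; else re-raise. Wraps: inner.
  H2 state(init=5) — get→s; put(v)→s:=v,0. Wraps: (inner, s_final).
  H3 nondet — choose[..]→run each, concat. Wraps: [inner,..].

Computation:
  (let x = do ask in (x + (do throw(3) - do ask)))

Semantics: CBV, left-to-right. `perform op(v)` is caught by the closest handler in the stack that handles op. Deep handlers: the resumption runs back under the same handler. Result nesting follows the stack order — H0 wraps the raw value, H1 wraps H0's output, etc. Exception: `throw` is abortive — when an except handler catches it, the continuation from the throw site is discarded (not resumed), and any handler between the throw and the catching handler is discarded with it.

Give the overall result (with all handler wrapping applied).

Answer: [(23, 5)]

Step-by-step:
ask @ H0 ⇒ 8
throw(3) @ H1 caught ⇒ 23
H2 returns (23, 5)
H3 returns [(23, 5)]
= [(23, 5)]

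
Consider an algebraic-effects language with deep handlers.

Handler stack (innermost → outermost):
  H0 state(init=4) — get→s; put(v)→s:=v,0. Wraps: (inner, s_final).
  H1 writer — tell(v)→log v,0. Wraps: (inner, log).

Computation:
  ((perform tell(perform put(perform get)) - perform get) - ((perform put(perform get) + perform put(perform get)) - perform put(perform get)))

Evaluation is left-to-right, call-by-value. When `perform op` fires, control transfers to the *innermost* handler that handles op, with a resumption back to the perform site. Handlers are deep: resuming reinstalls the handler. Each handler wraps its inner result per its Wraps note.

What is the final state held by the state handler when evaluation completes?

Evaluation trace:
get @ H0 ⇒ 4
put(4) @ H0 ⇒ s:=4
tell(0) @ H1 ⇒ log+=0
get @ H0 ⇒ 4
get @ H0 ⇒ 4
put(4) @ H0 ⇒ s:=4
get @ H0 ⇒ 4
put(4) @ H0 ⇒ s:=4
get @ H0 ⇒ 4
put(4) @ H0 ⇒ s:=4
H0 returns (-4, 4)
H1 returns ((-4, 4), (0))
= ((-4, 4), (0))

Answer: 4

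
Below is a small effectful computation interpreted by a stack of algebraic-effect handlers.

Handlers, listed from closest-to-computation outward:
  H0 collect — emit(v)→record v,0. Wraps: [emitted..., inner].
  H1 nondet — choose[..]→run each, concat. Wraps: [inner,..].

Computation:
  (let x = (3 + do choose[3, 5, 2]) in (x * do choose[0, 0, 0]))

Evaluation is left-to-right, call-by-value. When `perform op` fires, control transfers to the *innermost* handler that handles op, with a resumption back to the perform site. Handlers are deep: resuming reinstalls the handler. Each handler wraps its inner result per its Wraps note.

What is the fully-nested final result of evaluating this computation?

Answer: [[0], [0], [0], [0], [0], [0], [0], [0], [0]]

Step-by-step:
choose[3, 5, 2] @ H1
  branch[0] choose=3:
    choose[0, 0, 0] @ H1
      branch[0] choose=0:
        H0 returns [0]
        H1 returns [[0]]
      branch[1] choose=0:
        H0 returns [0]
        H1 returns [[0]]
      branch[2] choose=0:
        H0 returns [0]
        H1 returns [[0]]
  branch[1] choose=5:
    choose[0, 0, 0] @ H1
      branch[0] choose=0:
        H0 returns [0]
        H1 returns [[0]]
      branch[1] choose=0:
        H0 returns [0]
        H1 returns [[0]]
      branch[2] choose=0:
        H0 returns [0]
        H1 returns [[0]]
  branch[2] choose=2:
    choose[0, 0, 0] @ H1
      branch[0] choose=0:
        H0 returns [0]
        H1 returns [[0]]
      branch[1] choose=0:
        H0 returns [0]
        H1 returns [[0]]
      branch[2] choose=0:
        H0 returns [0]
        H1 returns [[0]]
= [[0], [0], [0], [0], [0], [0], [0], [0], [0]]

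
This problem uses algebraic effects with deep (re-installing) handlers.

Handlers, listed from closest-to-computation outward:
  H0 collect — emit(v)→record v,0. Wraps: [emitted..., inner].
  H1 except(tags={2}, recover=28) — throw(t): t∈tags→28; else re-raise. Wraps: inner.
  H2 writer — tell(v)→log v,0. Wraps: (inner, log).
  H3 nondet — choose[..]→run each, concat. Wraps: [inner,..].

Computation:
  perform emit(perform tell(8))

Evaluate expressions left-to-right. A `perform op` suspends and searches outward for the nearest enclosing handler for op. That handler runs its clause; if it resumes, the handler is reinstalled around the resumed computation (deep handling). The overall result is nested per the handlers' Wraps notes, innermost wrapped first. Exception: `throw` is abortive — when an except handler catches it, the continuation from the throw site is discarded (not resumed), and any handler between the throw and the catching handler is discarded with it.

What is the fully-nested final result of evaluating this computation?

Answer: [([0, 0], (8))]

Evaluation trace:
tell(8) @ H2 ⇒ log+=8
emit(0) @ H0 ⇒ out+=0
H0 returns [0, 0]
H1 returns [0, 0]
H2 returns ([0, 0], (8))
H3 returns [([0, 0], (8))]
= [([0, 0], (8))]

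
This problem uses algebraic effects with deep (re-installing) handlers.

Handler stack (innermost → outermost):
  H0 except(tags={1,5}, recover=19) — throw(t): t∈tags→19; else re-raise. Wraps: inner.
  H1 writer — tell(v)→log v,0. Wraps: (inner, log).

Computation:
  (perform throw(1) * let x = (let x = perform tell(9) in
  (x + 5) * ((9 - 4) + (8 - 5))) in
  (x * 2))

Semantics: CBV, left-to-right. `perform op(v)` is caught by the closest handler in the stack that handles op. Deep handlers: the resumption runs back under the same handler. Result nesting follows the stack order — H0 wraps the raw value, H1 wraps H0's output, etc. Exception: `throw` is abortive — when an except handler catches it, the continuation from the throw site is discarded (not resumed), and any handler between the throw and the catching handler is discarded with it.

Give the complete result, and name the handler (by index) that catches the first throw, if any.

Answer: (19, ()) ; first throw caught by: H0

Step-by-step:
throw(1) @ H0 caught ⇒ 19
H1 returns (19, ())
= (19, ())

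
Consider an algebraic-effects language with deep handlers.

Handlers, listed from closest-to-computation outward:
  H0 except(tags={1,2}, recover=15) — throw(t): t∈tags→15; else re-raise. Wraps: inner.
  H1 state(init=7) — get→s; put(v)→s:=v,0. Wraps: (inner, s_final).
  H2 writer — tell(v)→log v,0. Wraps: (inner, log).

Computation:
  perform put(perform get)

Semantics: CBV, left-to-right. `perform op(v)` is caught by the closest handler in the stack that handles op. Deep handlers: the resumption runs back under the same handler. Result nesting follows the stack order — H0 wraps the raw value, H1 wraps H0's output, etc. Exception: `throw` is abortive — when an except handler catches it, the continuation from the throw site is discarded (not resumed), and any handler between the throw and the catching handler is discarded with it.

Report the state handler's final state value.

Working:
get @ H1 ⇒ 7
put(7) @ H1 ⇒ s:=7
H0 returns 0
H1 returns (0, 7)
H2 returns ((0, 7), ())
= ((0, 7), ())

Answer: 7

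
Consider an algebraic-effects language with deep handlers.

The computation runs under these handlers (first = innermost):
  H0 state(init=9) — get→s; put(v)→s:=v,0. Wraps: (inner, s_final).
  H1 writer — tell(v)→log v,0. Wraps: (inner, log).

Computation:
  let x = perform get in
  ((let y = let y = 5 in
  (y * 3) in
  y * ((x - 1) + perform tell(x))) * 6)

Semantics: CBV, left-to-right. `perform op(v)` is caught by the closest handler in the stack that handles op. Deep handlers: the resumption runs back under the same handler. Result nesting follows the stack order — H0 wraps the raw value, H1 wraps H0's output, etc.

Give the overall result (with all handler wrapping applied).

Step-by-step:
get @ H0 ⇒ 9
tell(9) @ H1 ⇒ log+=9
H0 returns (720, 9)
H1 returns ((720, 9), (9))
= ((720, 9), (9))

Answer: ((720, 9), (9))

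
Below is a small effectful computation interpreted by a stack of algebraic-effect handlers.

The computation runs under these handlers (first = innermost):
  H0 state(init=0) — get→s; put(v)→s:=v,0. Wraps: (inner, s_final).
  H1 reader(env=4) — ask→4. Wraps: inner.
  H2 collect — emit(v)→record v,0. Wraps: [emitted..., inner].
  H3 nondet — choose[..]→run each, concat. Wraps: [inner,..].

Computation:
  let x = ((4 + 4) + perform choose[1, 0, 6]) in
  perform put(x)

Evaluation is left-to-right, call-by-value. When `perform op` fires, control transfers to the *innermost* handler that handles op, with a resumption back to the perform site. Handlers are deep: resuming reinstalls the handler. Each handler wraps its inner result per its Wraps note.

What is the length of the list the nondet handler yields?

Working:
choose[1, 0, 6] @ H3
  branch[0] choose=1:
    put(9) @ H0 ⇒ s:=9
    H0 returns (0, 9)
    H1 returns (0, 9)
    H2 returns [(0, 9)]
    H3 returns [[(0, 9)]]
  branch[1] choose=0:
    put(8) @ H0 ⇒ s:=8
    H0 returns (0, 8)
    H1 returns (0, 8)
    H2 returns [(0, 8)]
    H3 returns [[(0, 8)]]
  branch[2] choose=6:
    put(14) @ H0 ⇒ s:=14
    H0 returns (0, 14)
    H1 returns (0, 14)
    H2 returns [(0, 14)]
    H3 returns [[(0, 14)]]
= [[(0, 9)], [(0, 8)], [(0, 14)]]

Answer: 3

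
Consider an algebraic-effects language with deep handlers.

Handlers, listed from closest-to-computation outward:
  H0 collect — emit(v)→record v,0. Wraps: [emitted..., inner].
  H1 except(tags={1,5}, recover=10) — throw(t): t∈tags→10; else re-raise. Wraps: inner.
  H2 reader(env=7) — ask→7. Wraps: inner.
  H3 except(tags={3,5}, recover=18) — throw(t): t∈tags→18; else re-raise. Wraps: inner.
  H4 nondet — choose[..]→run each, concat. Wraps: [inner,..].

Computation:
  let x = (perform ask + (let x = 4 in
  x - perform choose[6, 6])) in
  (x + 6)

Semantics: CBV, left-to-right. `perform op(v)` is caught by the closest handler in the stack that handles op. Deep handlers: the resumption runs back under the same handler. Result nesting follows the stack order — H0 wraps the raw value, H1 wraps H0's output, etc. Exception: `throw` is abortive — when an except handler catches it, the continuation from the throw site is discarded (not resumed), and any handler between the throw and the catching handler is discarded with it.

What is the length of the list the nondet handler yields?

Working:
ask @ H2 ⇒ 7
choose[6, 6] @ H4
  branch[0] choose=6:
    H0 returns [11]
    H1 returns [11]
    H2 returns [11]
    H3 returns [11]
    H4 returns [[11]]
  branch[1] choose=6:
    H0 returns [11]
    H1 returns [11]
    H2 returns [11]
    H3 returns [11]
    H4 returns [[11]]
= [[11], [11]]

Answer: 2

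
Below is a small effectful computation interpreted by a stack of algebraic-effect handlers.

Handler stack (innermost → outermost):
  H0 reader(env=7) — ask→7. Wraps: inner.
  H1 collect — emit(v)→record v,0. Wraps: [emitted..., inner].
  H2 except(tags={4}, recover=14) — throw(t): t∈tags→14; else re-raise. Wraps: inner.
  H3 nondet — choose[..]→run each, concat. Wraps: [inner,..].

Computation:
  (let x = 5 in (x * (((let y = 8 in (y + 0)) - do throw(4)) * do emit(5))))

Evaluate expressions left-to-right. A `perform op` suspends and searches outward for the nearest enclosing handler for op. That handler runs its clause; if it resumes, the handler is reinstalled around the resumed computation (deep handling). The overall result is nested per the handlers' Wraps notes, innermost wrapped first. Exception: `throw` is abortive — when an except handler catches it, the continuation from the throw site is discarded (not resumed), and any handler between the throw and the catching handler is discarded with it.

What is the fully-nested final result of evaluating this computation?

Evaluation trace:
throw(4) @ H2 caught ⇒ 14
H3 returns [14]
= [14]

Answer: [14]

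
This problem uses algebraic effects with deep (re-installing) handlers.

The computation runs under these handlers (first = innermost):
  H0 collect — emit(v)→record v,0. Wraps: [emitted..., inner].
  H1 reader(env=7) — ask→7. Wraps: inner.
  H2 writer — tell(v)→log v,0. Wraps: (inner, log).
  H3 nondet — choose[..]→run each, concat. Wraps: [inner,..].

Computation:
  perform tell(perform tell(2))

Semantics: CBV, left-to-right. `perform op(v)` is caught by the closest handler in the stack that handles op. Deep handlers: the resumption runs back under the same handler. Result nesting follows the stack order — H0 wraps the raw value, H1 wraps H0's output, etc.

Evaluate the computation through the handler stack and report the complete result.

Working:
tell(2) @ H2 ⇒ log+=2
tell(0) @ H2 ⇒ log+=0
H0 returns [0]
H1 returns [0]
H2 returns ([0], (2, 0))
H3 returns [([0], (2, 0))]
= [([0], (2, 0))]

Answer: [([0], (2, 0))]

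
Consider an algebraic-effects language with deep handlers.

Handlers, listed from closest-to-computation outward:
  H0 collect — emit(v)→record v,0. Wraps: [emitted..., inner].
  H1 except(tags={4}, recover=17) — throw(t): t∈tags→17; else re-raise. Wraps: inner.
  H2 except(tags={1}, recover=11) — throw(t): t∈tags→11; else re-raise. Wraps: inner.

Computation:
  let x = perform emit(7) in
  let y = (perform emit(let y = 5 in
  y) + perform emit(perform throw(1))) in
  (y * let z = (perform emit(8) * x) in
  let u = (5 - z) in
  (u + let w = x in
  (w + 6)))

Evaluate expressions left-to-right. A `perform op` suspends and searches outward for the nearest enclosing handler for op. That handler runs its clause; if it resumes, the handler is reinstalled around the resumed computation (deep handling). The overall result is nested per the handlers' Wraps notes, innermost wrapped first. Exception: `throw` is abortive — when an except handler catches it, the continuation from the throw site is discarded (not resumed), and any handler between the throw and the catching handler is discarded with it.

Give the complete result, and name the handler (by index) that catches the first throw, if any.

Answer: 11 ; first throw caught by: H2

Step-by-step:
emit(7) @ H0 ⇒ out+=7
emit(5) @ H0 ⇒ out+=5
throw(1) @ H1 re-raised
throw(1) @ H2 caught ⇒ 11
= 11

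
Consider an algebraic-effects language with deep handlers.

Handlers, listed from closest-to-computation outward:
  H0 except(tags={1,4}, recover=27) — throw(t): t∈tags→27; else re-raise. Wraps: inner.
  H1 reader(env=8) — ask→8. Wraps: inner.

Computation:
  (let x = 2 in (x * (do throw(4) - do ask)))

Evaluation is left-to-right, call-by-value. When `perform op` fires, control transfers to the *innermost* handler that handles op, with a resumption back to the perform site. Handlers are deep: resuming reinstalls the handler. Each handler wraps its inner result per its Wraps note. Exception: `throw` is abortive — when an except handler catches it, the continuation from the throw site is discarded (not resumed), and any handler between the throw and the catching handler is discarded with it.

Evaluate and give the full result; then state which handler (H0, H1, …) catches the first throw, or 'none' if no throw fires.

Step-by-step:
throw(4) @ H0 caught ⇒ 27
H1 returns 27
= 27

Answer: 27 ; first throw caught by: H0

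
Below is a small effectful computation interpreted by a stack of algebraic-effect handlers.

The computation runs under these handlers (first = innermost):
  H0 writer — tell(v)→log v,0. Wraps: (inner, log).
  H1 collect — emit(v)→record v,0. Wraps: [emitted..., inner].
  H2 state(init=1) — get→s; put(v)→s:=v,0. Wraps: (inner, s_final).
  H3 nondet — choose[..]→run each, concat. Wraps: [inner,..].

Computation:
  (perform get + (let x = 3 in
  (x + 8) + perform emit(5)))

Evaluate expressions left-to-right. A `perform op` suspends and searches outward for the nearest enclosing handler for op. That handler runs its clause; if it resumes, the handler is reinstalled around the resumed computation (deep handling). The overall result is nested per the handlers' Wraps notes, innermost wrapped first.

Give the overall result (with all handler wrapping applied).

Answer: [([5, (12, ())], 1)]

Step-by-step:
get @ H2 ⇒ 1
emit(5) @ H1 ⇒ out+=5
H0 returns (12, ())
H1 returns [5, (12, ())]
H2 returns ([5, (12, ())], 1)
H3 returns [([5, (12, ())], 1)]
= [([5, (12, ())], 1)]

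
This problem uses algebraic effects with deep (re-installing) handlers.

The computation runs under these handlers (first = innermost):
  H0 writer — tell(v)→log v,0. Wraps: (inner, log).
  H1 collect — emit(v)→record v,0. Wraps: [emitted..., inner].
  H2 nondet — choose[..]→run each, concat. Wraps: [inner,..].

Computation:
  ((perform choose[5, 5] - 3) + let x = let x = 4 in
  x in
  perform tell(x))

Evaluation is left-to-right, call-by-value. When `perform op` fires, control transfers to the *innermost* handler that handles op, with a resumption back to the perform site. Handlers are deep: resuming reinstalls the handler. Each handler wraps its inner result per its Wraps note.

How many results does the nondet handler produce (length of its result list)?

Working:
choose[5, 5] @ H2
  branch[0] choose=5:
    tell(4) @ H0 ⇒ log+=4
    H0 returns (2, (4))
    H1 returns [(2, (4))]
    H2 returns [[(2, (4))]]
  branch[1] choose=5:
    tell(4) @ H0 ⇒ log+=4
    H0 returns (2, (4))
    H1 returns [(2, (4))]
    H2 returns [[(2, (4))]]
= [[(2, (4))], [(2, (4))]]

Answer: 2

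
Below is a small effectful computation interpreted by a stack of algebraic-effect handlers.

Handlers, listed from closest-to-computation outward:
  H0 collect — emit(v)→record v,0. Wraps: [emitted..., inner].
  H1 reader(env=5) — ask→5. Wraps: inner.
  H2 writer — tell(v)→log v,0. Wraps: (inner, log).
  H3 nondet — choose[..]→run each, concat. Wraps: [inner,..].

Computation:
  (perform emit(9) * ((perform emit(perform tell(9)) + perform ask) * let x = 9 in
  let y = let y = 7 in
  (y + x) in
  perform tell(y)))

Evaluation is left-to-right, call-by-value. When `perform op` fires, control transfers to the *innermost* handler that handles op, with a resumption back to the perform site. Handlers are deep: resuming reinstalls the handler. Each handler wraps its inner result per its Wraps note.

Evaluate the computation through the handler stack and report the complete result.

Working:
emit(9) @ H0 ⇒ out+=9
tell(9) @ H2 ⇒ log+=9
emit(0) @ H0 ⇒ out+=0
ask @ H1 ⇒ 5
tell(16) @ H2 ⇒ log+=16
H0 returns [9, 0, 0]
H1 returns [9, 0, 0]
H2 returns ([9, 0, 0], (9, 16))
H3 returns [([9, 0, 0], (9, 16))]
= [([9, 0, 0], (9, 16))]

Answer: [([9, 0, 0], (9, 16))]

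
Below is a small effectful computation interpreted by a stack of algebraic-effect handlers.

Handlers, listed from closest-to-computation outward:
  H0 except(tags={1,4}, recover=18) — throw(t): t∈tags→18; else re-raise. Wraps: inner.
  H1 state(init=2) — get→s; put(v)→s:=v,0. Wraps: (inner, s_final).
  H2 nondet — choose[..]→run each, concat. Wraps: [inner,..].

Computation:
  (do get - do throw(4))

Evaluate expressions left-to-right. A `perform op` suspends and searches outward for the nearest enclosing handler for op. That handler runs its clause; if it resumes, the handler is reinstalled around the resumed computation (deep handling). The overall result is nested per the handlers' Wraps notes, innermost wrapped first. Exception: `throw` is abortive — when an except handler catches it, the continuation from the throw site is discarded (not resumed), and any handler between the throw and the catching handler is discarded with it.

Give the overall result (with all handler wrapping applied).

Step-by-step:
get @ H1 ⇒ 2
throw(4) @ H0 caught ⇒ 18
H1 returns (18, 2)
H2 returns [(18, 2)]
= [(18, 2)]

Answer: [(18, 2)]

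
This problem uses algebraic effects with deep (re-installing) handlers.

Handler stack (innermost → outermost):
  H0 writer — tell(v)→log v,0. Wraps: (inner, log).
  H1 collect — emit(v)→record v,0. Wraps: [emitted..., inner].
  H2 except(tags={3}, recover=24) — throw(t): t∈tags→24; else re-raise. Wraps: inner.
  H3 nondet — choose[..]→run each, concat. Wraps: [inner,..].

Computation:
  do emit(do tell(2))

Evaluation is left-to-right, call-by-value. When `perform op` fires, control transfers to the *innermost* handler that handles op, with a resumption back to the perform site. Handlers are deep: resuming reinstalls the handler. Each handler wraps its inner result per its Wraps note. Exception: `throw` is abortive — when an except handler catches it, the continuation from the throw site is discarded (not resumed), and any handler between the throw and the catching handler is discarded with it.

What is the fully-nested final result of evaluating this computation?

Answer: [[0, (0, (2))]]

Step-by-step:
tell(2) @ H0 ⇒ log+=2
emit(0) @ H1 ⇒ out+=0
H0 returns (0, (2))
H1 returns [0, (0, (2))]
H2 returns [0, (0, (2))]
H3 returns [[0, (0, (2))]]
= [[0, (0, (2))]]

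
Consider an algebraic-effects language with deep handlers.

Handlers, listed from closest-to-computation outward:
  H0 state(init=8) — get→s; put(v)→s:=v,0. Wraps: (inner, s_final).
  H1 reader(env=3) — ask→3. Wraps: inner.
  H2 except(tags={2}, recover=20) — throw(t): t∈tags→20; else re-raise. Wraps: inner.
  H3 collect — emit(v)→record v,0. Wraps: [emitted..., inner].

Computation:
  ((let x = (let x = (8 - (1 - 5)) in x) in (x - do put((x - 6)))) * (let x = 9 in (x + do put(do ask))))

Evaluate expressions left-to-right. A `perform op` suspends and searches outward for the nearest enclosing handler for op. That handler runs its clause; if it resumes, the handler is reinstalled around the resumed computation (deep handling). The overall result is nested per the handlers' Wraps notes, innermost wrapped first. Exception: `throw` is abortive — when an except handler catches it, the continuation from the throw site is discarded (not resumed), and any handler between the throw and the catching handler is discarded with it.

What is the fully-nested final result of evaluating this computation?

Evaluation trace:
put(6) @ H0 ⇒ s:=6
ask @ H1 ⇒ 3
put(3) @ H0 ⇒ s:=3
H0 returns (108, 3)
H1 returns (108, 3)
H2 returns (108, 3)
H3 returns [(108, 3)]
= [(108, 3)]

Answer: [(108, 3)]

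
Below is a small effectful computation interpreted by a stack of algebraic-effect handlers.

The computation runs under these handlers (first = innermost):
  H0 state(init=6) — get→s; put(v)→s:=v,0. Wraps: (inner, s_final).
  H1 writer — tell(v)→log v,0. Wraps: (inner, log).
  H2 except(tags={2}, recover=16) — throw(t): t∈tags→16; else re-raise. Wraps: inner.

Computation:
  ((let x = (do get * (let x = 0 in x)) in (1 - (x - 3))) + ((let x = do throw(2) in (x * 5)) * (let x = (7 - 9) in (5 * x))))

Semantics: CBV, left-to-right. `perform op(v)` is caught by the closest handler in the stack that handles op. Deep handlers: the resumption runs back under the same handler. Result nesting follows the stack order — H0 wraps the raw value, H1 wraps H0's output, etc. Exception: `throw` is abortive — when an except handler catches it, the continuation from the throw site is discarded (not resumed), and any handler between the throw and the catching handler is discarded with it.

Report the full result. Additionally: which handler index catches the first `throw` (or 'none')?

Evaluation trace:
get @ H0 ⇒ 6
throw(2) @ H2 caught ⇒ 16
= 16

Answer: 16 ; first throw caught by: H2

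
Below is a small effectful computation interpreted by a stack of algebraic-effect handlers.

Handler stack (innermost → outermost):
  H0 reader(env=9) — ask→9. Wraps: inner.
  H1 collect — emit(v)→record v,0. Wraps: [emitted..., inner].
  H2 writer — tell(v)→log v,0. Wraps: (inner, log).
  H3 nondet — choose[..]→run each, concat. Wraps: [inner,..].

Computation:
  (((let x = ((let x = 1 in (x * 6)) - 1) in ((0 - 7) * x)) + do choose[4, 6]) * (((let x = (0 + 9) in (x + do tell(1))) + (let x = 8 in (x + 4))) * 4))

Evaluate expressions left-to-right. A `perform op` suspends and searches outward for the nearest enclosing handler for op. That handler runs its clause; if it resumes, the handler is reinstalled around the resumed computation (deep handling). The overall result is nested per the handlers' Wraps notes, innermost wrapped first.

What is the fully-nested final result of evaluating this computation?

Evaluation trace:
choose[4, 6] @ H3
  branch[0] choose=4:
    tell(1) @ H2 ⇒ log+=1
    H0 returns -2604
    H1 returns [-2604]
    H2 returns ([-2604], (1))
    H3 returns [([-2604], (1))]
  branch[1] choose=6:
    tell(1) @ H2 ⇒ log+=1
    H0 returns -2436
    H1 returns [-2436]
    H2 returns ([-2436], (1))
    H3 returns [([-2436], (1))]
= [([-2604], (1)), ([-2436], (1))]

Answer: [([-2604], (1)), ([-2436], (1))]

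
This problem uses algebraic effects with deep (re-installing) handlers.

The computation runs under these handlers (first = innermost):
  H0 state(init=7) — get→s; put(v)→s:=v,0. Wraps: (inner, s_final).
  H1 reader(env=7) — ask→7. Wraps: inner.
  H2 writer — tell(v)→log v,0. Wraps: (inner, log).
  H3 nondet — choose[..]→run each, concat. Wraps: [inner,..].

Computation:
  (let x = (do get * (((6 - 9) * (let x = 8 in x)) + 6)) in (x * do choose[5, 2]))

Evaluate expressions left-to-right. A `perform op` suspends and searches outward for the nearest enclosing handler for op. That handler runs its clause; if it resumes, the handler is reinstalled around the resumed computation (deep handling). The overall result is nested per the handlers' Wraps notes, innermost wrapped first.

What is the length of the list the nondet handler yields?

Answer: 2

Working:
get @ H0 ⇒ 7
choose[5, 2] @ H3
  branch[0] choose=5:
    H0 returns (-630, 7)
    H1 returns (-630, 7)
    H2 returns ((-630, 7), ())
    H3 returns [((-630, 7), ())]
  branch[1] choose=2:
    H0 returns (-252, 7)
    H1 returns (-252, 7)
    H2 returns ((-252, 7), ())
    H3 returns [((-252, 7), ())]
= [((-630, 7), ()), ((-252, 7), ())]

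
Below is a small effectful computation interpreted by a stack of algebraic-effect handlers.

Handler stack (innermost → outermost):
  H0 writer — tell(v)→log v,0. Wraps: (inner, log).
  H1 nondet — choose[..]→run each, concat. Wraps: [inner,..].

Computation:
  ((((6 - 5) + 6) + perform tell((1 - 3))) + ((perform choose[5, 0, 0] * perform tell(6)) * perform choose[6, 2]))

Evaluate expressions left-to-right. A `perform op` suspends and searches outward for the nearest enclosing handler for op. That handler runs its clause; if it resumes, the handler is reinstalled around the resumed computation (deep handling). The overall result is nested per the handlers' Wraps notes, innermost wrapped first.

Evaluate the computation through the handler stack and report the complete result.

Evaluation trace:
tell(-2) @ H0 ⇒ log+=-2
choose[5, 0, 0] @ H1
  branch[0] choose=5:
    tell(6) @ H0 ⇒ log+=6
    choose[6, 2] @ H1
      branch[0] choose=6:
        H0 returns (7, (-2, 6))
        H1 returns [(7, (-2, 6))]
      branch[1] choose=2:
        H0 returns (7, (-2, 6))
        H1 returns [(7, (-2, 6))]
  branch[1] choose=0:
    tell(6) @ H0 ⇒ log+=6
    choose[6, 2] @ H1
      branch[0] choose=6:
        H0 returns (7, (-2, 6))
        H1 returns [(7, (-2, 6))]
      branch[1] choose=2:
        H0 returns (7, (-2, 6))
        H1 returns [(7, (-2, 6))]
  branch[2] choose=0:
    tell(6) @ H0 ⇒ log+=6
    choose[6, 2] @ H1
      branch[0] choose=6:
        H0 returns (7, (-2, 6))
        H1 returns [(7, (-2, 6))]
      branch[1] choose=2:
        H0 returns (7, (-2, 6))
        H1 returns [(7, (-2, 6))]
= [(7, (-2, 6)), (7, (-2, 6)), (7, (-2, 6)), (7, (-2, 6)), (7, (-2, 6)), (7, (-2, 6))]

Answer: [(7, (-2, 6)), (7, (-2, 6)), (7, (-2, 6)), (7, (-2, 6)), (7, (-2, 6)), (7, (-2, 6))]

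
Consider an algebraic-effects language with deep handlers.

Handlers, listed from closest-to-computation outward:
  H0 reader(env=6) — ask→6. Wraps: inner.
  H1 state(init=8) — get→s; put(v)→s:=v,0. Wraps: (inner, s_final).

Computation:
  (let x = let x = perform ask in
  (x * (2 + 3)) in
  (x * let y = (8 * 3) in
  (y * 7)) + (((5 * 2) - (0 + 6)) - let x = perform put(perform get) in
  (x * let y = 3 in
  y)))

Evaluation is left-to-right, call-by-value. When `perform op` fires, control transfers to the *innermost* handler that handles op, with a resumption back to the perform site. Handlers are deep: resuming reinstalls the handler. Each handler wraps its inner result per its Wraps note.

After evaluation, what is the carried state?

Evaluation trace:
ask @ H0 ⇒ 6
get @ H1 ⇒ 8
put(8) @ H1 ⇒ s:=8
H0 returns 5044
H1 returns (5044, 8)
= (5044, 8)

Answer: 8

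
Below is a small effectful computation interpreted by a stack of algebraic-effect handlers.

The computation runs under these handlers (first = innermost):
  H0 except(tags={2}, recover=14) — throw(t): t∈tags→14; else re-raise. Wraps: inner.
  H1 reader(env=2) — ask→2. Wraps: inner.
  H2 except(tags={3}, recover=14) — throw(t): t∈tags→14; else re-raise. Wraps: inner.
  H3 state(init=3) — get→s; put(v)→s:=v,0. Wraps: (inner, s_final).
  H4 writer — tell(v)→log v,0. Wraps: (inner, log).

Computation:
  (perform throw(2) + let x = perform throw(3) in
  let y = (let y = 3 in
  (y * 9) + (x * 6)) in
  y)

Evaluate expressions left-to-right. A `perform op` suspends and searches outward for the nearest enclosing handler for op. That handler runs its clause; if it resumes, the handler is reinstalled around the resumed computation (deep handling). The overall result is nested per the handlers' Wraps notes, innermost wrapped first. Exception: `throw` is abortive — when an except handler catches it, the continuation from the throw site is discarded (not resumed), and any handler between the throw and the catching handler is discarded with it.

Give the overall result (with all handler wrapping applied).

Answer: ((14, 3), ())

Working:
throw(2) @ H0 caught ⇒ 14
H1 returns 14
H2 returns 14
H3 returns (14, 3)
H4 returns ((14, 3), ())
= ((14, 3), ())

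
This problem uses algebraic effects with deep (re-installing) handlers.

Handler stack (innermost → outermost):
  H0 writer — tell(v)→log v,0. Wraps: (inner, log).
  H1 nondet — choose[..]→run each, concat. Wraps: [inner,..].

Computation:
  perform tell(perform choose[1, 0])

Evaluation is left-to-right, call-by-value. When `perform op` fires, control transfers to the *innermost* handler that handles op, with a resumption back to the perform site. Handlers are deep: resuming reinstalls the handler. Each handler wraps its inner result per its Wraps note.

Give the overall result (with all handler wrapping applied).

Step-by-step:
choose[1, 0] @ H1
  branch[0] choose=1:
    tell(1) @ H0 ⇒ log+=1
    H0 returns (0, (1))
    H1 returns [(0, (1))]
  branch[1] choose=0:
    tell(0) @ H0 ⇒ log+=0
    H0 returns (0, (0))
    H1 returns [(0, (0))]
= [(0, (1)), (0, (0))]

Answer: [(0, (1)), (0, (0))]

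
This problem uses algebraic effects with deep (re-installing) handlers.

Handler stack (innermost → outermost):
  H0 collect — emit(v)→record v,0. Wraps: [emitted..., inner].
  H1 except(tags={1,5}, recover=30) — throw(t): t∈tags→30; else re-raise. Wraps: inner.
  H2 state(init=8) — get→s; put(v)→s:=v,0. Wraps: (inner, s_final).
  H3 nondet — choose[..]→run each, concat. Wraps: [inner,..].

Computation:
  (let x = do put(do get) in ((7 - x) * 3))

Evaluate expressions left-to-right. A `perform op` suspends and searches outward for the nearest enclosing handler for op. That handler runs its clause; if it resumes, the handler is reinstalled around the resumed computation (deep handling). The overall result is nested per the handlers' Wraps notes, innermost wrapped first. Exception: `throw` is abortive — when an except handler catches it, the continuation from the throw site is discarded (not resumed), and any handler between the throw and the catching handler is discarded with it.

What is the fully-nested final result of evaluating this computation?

Working:
get @ H2 ⇒ 8
put(8) @ H2 ⇒ s:=8
H0 returns [21]
H1 returns [21]
H2 returns ([21], 8)
H3 returns [([21], 8)]
= [([21], 8)]

Answer: [([21], 8)]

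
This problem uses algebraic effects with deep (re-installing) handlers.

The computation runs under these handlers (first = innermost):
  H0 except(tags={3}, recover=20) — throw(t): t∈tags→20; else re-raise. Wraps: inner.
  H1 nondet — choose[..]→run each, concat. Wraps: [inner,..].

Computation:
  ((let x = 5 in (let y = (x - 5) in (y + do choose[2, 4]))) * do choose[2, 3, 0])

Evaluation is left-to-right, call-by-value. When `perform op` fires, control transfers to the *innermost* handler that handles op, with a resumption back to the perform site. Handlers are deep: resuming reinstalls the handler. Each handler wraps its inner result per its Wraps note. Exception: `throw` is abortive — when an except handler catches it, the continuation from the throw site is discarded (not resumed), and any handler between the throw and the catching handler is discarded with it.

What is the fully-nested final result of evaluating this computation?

Working:
choose[2, 4] @ H1
  branch[0] choose=2:
    choose[2, 3, 0] @ H1
      branch[0] choose=2:
        H0 returns 4
        H1 returns [4]
      branch[1] choose=3:
        H0 returns 6
        H1 returns [6]
      branch[2] choose=0:
        H0 returns 0
        H1 returns [0]
  branch[1] choose=4:
    choose[2, 3, 0] @ H1
      branch[0] choose=2:
        H0 returns 8
        H1 returns [8]
      branch[1] choose=3:
        H0 returns 12
        H1 returns [12]
      branch[2] choose=0:
        H0 returns 0
        H1 returns [0]
= [4, 6, 0, 8, 12, 0]

Answer: [4, 6, 0, 8, 12, 0]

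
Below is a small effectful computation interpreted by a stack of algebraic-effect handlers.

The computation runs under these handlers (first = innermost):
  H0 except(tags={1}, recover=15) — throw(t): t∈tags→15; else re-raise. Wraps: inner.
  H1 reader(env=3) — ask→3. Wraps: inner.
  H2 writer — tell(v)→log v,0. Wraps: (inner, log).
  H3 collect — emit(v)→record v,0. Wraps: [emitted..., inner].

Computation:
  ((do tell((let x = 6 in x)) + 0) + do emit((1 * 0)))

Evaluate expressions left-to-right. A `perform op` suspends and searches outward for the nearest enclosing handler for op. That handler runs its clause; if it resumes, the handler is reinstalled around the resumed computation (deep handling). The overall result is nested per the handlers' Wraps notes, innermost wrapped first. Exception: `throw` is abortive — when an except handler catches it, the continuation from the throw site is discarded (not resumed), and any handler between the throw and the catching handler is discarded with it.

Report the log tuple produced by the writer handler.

Working:
tell(6) @ H2 ⇒ log+=6
emit(0) @ H3 ⇒ out+=0
H0 returns 0
H1 returns 0
H2 returns (0, (6))
H3 returns [0, (0, (6))]
= [0, (0, (6))]

Answer: (6)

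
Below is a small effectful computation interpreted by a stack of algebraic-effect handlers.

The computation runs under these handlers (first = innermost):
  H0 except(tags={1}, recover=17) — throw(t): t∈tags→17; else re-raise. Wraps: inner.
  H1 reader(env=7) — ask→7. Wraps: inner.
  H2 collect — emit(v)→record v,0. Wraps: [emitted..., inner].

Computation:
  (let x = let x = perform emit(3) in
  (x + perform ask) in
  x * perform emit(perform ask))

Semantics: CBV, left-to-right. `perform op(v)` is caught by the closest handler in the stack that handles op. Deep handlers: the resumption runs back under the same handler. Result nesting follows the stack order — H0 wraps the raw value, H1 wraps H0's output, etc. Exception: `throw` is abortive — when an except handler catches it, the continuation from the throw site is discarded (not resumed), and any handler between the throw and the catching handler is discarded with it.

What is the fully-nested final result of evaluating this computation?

Working:
emit(3) @ H2 ⇒ out+=3
ask @ H1 ⇒ 7
ask @ H1 ⇒ 7
emit(7) @ H2 ⇒ out+=7
H0 returns 0
H1 returns 0
H2 returns [3, 7, 0]
= [3, 7, 0]

Answer: [3, 7, 0]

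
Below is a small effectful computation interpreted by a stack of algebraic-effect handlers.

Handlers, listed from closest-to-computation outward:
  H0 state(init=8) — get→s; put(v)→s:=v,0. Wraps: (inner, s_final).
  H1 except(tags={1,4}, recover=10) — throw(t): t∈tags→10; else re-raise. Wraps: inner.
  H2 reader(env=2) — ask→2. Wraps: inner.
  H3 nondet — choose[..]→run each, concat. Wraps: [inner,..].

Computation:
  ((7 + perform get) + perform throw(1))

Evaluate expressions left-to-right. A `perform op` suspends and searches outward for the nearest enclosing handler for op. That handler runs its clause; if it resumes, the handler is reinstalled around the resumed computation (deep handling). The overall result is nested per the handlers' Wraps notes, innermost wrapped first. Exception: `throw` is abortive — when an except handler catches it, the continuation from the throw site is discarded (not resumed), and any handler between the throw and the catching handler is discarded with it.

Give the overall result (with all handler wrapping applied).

Step-by-step:
get @ H0 ⇒ 8
throw(1) @ H1 caught ⇒ 10
H2 returns 10
H3 returns [10]
= [10]

Answer: [10]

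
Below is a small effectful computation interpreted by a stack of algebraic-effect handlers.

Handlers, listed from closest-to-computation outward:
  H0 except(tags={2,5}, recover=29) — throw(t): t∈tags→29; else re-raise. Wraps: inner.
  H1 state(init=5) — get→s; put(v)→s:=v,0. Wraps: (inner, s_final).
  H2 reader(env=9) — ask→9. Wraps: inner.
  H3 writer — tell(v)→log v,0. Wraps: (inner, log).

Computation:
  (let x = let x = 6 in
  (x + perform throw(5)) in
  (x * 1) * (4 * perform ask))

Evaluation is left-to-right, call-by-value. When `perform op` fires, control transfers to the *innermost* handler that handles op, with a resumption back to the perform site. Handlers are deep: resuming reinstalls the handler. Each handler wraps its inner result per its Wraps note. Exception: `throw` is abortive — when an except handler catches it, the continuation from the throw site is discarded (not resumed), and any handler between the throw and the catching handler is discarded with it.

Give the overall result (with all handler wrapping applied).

Answer: ((29, 5), ())

Working:
throw(5) @ H0 caught ⇒ 29
H1 returns (29, 5)
H2 returns (29, 5)
H3 returns ((29, 5), ())
= ((29, 5), ())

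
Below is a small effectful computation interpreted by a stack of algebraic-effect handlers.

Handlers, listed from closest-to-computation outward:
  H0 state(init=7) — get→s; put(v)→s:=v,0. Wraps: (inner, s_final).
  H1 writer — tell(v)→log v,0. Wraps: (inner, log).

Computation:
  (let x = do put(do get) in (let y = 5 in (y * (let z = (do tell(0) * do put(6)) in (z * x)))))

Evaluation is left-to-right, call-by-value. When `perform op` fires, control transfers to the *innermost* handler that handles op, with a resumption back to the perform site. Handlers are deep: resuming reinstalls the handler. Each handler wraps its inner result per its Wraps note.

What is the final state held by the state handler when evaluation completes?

Answer: 6

Evaluation trace:
get @ H0 ⇒ 7
put(7) @ H0 ⇒ s:=7
tell(0) @ H1 ⇒ log+=0
put(6) @ H0 ⇒ s:=6
H0 returns (0, 6)
H1 returns ((0, 6), (0))
= ((0, 6), (0))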